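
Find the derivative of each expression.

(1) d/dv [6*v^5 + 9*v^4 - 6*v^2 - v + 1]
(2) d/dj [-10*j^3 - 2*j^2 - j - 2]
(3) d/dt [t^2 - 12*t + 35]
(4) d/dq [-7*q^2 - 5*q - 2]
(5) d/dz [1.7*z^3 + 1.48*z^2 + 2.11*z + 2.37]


(1) = 30*v^4 + 36*v^3 - 12*v - 1
(2) = -30*j^2 - 4*j - 1
(3) = 2*t - 12
(4) = -14*q - 5
(5) = 5.1*z^2 + 2.96*z + 2.11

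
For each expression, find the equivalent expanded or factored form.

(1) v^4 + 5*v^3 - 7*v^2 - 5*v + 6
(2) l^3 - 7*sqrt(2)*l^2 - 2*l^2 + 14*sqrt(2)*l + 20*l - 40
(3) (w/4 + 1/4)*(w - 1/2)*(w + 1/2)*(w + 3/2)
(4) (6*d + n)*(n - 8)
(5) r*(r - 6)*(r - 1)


(1) = (v - 1)^2*(v + 1)*(v + 6)
(2) = (l - 2)*(l - 5*sqrt(2))*(l - 2*sqrt(2))
(3) = w^4/4 + 5*w^3/8 + 5*w^2/16 - 5*w/32 - 3/32
(4) = 6*d*n - 48*d + n^2 - 8*n
(5) = r^3 - 7*r^2 + 6*r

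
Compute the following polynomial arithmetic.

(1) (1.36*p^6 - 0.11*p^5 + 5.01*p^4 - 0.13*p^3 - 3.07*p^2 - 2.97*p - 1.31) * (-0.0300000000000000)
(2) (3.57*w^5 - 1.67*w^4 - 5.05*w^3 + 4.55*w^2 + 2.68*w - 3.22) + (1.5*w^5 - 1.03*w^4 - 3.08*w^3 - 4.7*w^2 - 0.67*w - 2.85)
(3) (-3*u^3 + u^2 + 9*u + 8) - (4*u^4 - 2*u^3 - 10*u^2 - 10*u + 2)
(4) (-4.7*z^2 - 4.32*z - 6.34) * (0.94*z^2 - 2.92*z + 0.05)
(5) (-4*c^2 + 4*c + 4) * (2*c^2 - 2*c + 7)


(1) = -0.0408*p^6 + 0.0033*p^5 - 0.1503*p^4 + 0.0039*p^3 + 0.0921*p^2 + 0.0891*p + 0.0393
(2) = 5.07*w^5 - 2.7*w^4 - 8.13*w^3 - 0.15*w^2 + 2.01*w - 6.07
(3) = -4*u^4 - u^3 + 11*u^2 + 19*u + 6
(4) = -4.418*z^4 + 9.6632*z^3 + 6.4198*z^2 + 18.2968*z - 0.317
(5) = -8*c^4 + 16*c^3 - 28*c^2 + 20*c + 28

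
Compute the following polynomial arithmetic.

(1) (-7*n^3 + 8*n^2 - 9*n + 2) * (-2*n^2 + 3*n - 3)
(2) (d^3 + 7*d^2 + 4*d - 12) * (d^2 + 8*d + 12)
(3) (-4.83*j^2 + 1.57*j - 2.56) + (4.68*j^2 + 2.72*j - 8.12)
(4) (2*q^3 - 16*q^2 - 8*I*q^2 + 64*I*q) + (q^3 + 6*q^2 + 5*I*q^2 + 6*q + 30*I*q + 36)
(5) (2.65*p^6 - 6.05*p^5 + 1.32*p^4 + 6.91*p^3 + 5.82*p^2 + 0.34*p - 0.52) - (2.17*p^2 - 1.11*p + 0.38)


(1) = 14*n^5 - 37*n^4 + 63*n^3 - 55*n^2 + 33*n - 6
(2) = d^5 + 15*d^4 + 72*d^3 + 104*d^2 - 48*d - 144
(3) = -0.15*j^2 + 4.29*j - 10.68
(4) = 3*q^3 - 10*q^2 - 3*I*q^2 + 6*q + 94*I*q + 36
(5) = 2.65*p^6 - 6.05*p^5 + 1.32*p^4 + 6.91*p^3 + 3.65*p^2 + 1.45*p - 0.9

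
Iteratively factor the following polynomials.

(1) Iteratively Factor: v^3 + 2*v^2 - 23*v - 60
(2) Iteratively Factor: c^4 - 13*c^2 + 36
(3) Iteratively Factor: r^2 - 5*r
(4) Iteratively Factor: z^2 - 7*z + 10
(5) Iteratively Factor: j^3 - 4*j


(1) = (v - 5)*(v^2 + 7*v + 12) = (v - 5)*(v + 4)*(v + 3)
(2) = (c - 3)*(c^3 + 3*c^2 - 4*c - 12) = (c - 3)*(c + 3)*(c^2 - 4) = (c - 3)*(c + 2)*(c + 3)*(c - 2)
(3) = (r)*(r - 5)
(4) = (z - 2)*(z - 5)
(5) = (j + 2)*(j^2 - 2*j) = j*(j + 2)*(j - 2)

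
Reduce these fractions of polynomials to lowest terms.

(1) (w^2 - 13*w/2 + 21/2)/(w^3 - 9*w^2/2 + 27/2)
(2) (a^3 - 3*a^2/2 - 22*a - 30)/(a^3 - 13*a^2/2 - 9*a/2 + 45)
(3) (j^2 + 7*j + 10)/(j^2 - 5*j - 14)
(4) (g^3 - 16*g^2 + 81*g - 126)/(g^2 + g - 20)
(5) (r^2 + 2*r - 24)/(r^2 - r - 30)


(1) = (2*w - 7)/(2*w^2 - 3*w - 9)
(2) = (a + 2)/(a - 3)
(3) = (j + 5)/(j - 7)
(4) = (g^3 - 16*g^2 + 81*g - 126)/(g^2 + g - 20)
(5) = (r^2 + 2*r - 24)/(r^2 - r - 30)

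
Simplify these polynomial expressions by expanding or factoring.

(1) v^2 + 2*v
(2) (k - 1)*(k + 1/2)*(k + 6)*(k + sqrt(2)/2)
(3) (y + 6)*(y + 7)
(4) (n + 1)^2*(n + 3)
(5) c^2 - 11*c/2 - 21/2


(1) = v*(v + 2)
(2) = k^4 + sqrt(2)*k^3/2 + 11*k^3/2 - 7*k^2/2 + 11*sqrt(2)*k^2/4 - 3*k - 7*sqrt(2)*k/4 - 3*sqrt(2)/2
(3) = y^2 + 13*y + 42
(4) = n^3 + 5*n^2 + 7*n + 3
(5) = (c - 7)*(c + 3/2)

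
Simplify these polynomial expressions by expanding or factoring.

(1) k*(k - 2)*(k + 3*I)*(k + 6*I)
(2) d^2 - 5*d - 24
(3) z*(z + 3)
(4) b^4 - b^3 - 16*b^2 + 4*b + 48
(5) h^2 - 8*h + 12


(1) = k^4 - 2*k^3 + 9*I*k^3 - 18*k^2 - 18*I*k^2 + 36*k
(2) = (d - 8)*(d + 3)
(3) = z^2 + 3*z
(4) = (b - 4)*(b - 2)*(b + 2)*(b + 3)
(5) = (h - 6)*(h - 2)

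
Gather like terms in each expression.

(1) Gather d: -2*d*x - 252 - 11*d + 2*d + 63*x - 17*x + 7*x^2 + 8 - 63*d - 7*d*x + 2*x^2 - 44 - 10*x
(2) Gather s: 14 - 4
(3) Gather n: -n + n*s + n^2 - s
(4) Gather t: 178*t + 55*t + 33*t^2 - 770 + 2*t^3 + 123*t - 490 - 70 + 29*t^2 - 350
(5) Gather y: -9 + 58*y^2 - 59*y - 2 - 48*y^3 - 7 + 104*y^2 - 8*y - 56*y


(1) = d*(-9*x - 72) + 9*x^2 + 36*x - 288
(2) = 10
(3) = n^2 + n*(s - 1) - s
(4) = 2*t^3 + 62*t^2 + 356*t - 1680
(5) = -48*y^3 + 162*y^2 - 123*y - 18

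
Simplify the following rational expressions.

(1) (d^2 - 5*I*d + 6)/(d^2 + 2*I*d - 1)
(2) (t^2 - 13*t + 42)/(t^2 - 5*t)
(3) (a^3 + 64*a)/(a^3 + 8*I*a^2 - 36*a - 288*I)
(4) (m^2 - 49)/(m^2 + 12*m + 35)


(1) = (d - 6*I)/(d + I)
(2) = (t^2 - 13*t + 42)/(t^2 - 5*t)
(3) = (a^2 - 8*I*a)/(a^2 - 36)
(4) = (m - 7)/(m + 5)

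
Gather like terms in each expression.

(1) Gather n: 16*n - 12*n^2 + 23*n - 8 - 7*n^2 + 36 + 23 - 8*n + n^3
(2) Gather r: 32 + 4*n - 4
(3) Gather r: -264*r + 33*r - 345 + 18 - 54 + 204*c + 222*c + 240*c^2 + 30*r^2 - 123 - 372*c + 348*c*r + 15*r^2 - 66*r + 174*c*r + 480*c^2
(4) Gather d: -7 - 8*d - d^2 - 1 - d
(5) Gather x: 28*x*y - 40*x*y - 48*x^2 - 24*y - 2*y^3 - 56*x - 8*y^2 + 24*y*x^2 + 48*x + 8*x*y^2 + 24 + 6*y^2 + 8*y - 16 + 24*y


(1) = n^3 - 19*n^2 + 31*n + 51
(2) = 4*n + 28
(3) = 720*c^2 + 54*c + 45*r^2 + r*(522*c - 297) - 504
(4) = -d^2 - 9*d - 8
(5) = x^2*(24*y - 48) + x*(8*y^2 - 12*y - 8) - 2*y^3 - 2*y^2 + 8*y + 8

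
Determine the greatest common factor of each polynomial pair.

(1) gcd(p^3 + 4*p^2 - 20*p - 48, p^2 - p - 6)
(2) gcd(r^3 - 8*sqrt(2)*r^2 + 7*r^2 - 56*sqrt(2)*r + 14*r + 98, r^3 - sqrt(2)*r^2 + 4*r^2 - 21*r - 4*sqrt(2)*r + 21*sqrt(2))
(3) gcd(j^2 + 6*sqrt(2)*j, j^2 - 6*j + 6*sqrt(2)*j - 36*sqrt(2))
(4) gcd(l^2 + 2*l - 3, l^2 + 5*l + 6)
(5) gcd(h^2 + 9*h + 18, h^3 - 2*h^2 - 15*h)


(1) = p + 2
(2) = gcd((r + 7)*(r - 7*sqrt(2))*(r - sqrt(2)), (r - 3)*(r + 7)*(r - sqrt(2))) = r^2 + r*(7 - sqrt(2)) - 7*sqrt(2)
(3) = j + 6*sqrt(2)
(4) = gcd((l - 1)*(l + 3), (l + 2)*(l + 3)) = l + 3
(5) = gcd((h + 3)*(h + 6), h*(h - 5)*(h + 3)) = h + 3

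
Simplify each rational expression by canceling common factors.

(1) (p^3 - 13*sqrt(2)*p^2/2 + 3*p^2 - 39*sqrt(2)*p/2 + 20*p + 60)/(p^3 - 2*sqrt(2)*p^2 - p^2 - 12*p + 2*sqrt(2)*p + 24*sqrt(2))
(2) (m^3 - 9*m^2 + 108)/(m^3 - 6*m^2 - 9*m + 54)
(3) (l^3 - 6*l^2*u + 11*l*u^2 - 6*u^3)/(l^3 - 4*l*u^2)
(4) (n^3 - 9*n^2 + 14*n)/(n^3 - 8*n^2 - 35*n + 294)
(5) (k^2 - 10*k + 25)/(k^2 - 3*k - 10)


(1) = (2*p^2 - 13*sqrt(2)*p + 40)/(2*p^2 + p*(-8 - 4*sqrt(2)) + 16*sqrt(2))
(2) = (m - 6)/(m - 3)
(3) = (l^2 - 4*l*u + 3*u^2)/(l^2 + 2*l*u)
(4) = (n^2 - 2*n)/(n^2 - n - 42)
(5) = (k - 5)/(k + 2)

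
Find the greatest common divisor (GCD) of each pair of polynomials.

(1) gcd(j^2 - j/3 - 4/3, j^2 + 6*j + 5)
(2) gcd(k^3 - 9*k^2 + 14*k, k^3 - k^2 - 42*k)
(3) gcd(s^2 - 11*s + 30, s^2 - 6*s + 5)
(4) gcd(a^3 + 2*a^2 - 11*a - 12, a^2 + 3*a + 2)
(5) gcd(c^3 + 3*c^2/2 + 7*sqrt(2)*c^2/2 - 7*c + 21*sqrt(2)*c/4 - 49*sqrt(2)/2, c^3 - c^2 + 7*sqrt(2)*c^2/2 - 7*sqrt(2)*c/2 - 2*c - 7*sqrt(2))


(1) = gcd((j - 4/3)*(j + 1), (j + 1)*(j + 5)) = j + 1
(2) = gcd(k*(k - 7)*(k - 2), k*(k - 7)*(k + 6)) = k^2 - 7*k
(3) = gcd((s - 6)*(s - 5), (s - 5)*(s - 1)) = s - 5
(4) = gcd((a - 3)*(a + 1)*(a + 4), (a + 1)*(a + 2)) = a + 1
(5) = c^2 + c*(-2 + 7*sqrt(2)/2) - 7*sqrt(2)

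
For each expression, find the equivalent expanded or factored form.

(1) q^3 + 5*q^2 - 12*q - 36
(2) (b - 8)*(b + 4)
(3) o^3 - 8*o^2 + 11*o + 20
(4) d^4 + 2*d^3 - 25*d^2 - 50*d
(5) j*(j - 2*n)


(1) = (q - 3)*(q + 2)*(q + 6)
(2) = b^2 - 4*b - 32
(3) = (o - 5)*(o - 4)*(o + 1)
(4) = d*(d - 5)*(d + 2)*(d + 5)
(5) = j^2 - 2*j*n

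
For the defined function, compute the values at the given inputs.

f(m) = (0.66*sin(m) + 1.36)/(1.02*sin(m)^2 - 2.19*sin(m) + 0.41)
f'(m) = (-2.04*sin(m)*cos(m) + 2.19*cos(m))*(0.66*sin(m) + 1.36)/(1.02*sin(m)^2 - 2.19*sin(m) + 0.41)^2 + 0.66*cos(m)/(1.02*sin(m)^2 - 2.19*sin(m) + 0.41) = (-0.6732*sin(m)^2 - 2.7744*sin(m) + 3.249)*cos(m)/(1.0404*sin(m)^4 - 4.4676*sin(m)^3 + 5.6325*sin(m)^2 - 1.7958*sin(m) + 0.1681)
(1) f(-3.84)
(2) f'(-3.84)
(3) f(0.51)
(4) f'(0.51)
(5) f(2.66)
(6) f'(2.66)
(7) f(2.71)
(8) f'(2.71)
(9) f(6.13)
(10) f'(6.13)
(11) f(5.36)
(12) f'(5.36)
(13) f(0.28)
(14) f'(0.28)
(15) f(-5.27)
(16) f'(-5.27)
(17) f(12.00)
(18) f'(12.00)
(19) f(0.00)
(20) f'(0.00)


(1) = -3.10
(2) = -2.74
(3) = -4.04
(4) = 8.74
(5) = -4.32
(6) = -10.85
(7) = -4.99
(8) = -16.68
(9) = 1.64
(10) = 6.13
(11) = 0.30
(12) = 0.39
(13) = -13.15
(14) = 169.74
(15) = -2.69
(16) = 0.43
(17) = 0.54
(18) = 1.09
(19) = 3.32
(20) = 19.33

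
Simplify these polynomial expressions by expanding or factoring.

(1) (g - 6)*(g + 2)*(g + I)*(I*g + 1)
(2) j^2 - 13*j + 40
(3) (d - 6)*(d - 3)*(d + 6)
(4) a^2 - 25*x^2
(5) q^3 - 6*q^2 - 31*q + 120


(1) = I*g^4 - 4*I*g^3 - 11*I*g^2 - 4*I*g - 12*I
(2) = (j - 8)*(j - 5)
(3) = d^3 - 3*d^2 - 36*d + 108
(4) = (a - 5*x)*(a + 5*x)
(5) = (q - 8)*(q - 3)*(q + 5)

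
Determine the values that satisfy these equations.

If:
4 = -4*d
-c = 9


Then:
c = -9
d = -1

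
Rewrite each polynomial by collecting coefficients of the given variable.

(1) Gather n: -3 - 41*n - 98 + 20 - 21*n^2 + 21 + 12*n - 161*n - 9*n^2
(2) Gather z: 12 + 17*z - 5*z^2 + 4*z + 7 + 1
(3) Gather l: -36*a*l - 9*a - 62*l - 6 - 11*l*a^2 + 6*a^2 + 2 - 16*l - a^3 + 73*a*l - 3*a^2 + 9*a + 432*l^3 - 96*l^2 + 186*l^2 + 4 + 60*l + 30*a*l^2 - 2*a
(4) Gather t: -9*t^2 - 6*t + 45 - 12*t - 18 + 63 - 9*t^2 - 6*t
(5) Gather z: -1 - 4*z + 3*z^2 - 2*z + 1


(1) = -30*n^2 - 190*n - 60
(2) = -5*z^2 + 21*z + 20
(3) = -a^3 + 3*a^2 - 2*a + 432*l^3 + l^2*(30*a + 90) + l*(-11*a^2 + 37*a - 18)
(4) = -18*t^2 - 24*t + 90
(5) = 3*z^2 - 6*z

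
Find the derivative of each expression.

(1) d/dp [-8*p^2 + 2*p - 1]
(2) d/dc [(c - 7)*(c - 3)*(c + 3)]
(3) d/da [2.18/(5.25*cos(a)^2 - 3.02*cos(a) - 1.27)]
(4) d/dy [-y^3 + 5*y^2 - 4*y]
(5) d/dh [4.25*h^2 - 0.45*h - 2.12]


(1) = 2 - 16*p
(2) = 3*c^2 - 14*c - 9
(3) = (22.89*cos(a) - 6.5836)*sin(a)/(-5.25*cos(a)^2 + 3.02*cos(a) + 1.27)^2
(4) = -3*y^2 + 10*y - 4
(5) = 8.5*h - 0.45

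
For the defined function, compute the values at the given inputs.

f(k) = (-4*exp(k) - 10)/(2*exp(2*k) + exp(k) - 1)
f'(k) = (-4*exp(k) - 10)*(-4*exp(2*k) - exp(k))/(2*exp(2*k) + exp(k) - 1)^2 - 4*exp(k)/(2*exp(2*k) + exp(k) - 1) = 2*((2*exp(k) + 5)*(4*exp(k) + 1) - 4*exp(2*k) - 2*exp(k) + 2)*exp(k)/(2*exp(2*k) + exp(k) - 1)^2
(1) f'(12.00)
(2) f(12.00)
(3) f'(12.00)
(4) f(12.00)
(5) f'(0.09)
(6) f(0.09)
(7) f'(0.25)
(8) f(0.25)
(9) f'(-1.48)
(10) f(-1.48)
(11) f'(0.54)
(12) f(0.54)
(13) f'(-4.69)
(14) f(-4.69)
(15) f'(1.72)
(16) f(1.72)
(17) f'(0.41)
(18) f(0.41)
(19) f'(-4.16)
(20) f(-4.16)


(1) = 0.00
(2) = -0.00
(3) = 0.00
(4) = -0.00
(5) = 11.90
(6) = -5.78
(7) = 7.86
(8) = -4.23
(9) = 11.97
(10) = 16.32
(11) = 4.18
(12) = -2.55
(13) = 0.13
(14) = 10.13
(15) = 0.61
(16) = -0.48
(17) = 5.47
(18) = -3.18
(19) = 0.24
(20) = 10.23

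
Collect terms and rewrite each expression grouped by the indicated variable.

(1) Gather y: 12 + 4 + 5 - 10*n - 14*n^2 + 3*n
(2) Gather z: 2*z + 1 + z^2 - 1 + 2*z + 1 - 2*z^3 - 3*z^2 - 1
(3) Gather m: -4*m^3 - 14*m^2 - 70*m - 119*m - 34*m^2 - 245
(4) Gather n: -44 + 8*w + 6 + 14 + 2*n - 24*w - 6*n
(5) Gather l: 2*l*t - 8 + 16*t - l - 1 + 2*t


(1) = -14*n^2 - 7*n + 21
(2) = -2*z^3 - 2*z^2 + 4*z
(3) = -4*m^3 - 48*m^2 - 189*m - 245
(4) = -4*n - 16*w - 24
(5) = l*(2*t - 1) + 18*t - 9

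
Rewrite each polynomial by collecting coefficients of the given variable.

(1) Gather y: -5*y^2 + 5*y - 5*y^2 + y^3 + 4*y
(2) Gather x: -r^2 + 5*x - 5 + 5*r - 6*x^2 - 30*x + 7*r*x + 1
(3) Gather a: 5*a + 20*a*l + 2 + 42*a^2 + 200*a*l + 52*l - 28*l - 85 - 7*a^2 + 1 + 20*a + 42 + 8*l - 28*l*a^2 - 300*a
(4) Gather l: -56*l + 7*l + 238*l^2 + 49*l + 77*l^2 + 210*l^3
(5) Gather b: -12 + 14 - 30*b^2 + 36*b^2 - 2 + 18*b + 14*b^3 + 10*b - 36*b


(1) = y^3 - 10*y^2 + 9*y
(2) = -r^2 + 5*r - 6*x^2 + x*(7*r - 25) - 4
(3) = a^2*(35 - 28*l) + a*(220*l - 275) + 32*l - 40
(4) = 210*l^3 + 315*l^2
(5) = 14*b^3 + 6*b^2 - 8*b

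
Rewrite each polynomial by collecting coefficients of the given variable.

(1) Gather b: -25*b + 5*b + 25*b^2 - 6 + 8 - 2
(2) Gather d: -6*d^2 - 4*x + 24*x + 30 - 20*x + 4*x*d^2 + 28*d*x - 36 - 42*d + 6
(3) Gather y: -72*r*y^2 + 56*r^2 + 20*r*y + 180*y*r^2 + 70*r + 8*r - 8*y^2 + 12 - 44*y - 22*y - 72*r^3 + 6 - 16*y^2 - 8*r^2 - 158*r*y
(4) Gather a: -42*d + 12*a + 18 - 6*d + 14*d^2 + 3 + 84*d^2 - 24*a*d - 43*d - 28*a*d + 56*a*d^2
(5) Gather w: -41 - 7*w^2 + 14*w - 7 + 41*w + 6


(1) = 25*b^2 - 20*b
(2) = d^2*(4*x - 6) + d*(28*x - 42)
(3) = -72*r^3 + 48*r^2 + 78*r + y^2*(-72*r - 24) + y*(180*r^2 - 138*r - 66) + 18
(4) = a*(56*d^2 - 52*d + 12) + 98*d^2 - 91*d + 21
(5) = -7*w^2 + 55*w - 42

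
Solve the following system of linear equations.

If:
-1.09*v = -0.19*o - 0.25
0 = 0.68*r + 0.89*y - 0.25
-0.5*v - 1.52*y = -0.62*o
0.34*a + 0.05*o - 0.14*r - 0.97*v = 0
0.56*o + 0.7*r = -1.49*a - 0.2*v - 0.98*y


Then:
a = 0.55
o = -1.82
r = 1.30
v = -0.09
y = -0.71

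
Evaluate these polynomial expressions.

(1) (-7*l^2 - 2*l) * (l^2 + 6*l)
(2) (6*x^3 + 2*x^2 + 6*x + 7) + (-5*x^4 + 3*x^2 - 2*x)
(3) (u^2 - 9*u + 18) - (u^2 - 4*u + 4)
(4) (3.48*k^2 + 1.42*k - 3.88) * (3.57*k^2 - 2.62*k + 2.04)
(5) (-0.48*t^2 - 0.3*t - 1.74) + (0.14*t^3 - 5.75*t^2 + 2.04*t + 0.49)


(1) = -7*l^4 - 44*l^3 - 12*l^2
(2) = -5*x^4 + 6*x^3 + 5*x^2 + 4*x + 7
(3) = 14 - 5*u
(4) = 12.4236*k^4 - 4.0482*k^3 - 10.4728*k^2 + 13.0624*k - 7.9152
(5) = 0.14*t^3 - 6.23*t^2 + 1.74*t - 1.25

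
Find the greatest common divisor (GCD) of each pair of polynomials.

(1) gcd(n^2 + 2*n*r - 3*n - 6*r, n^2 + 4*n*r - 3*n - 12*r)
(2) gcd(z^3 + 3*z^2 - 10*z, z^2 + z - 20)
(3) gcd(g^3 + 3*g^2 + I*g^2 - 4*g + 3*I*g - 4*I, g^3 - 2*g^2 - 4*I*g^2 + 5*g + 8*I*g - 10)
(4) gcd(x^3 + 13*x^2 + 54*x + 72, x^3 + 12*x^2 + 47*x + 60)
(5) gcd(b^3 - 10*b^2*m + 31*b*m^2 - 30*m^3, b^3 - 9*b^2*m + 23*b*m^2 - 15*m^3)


(1) = n - 3
(2) = gcd(z*(z - 2)*(z + 5), (z - 4)*(z + 5)) = z + 5
(3) = g + I
(4) = gcd((x + 3)*(x + 4)*(x + 6), (x + 3)*(x + 4)*(x + 5)) = x^2 + 7*x + 12
(5) = b^2 - 8*b*m + 15*m^2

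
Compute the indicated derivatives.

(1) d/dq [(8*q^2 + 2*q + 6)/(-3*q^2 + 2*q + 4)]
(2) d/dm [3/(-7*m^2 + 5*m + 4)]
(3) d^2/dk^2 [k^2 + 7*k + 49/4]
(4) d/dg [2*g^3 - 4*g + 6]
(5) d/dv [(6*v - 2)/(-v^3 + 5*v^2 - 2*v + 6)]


(1) = 2*(11*q^2 + 50*q - 2)/(9*q^4 - 12*q^3 - 20*q^2 + 16*q + 16)
(2) = 3*(14*m - 5)/(-7*m^2 + 5*m + 4)^2
(3) = 2
(4) = 6*g^2 - 4
(5) = 4*(3*v^3 - 9*v^2 + 5*v + 8)/(v^6 - 10*v^5 + 29*v^4 - 32*v^3 + 64*v^2 - 24*v + 36)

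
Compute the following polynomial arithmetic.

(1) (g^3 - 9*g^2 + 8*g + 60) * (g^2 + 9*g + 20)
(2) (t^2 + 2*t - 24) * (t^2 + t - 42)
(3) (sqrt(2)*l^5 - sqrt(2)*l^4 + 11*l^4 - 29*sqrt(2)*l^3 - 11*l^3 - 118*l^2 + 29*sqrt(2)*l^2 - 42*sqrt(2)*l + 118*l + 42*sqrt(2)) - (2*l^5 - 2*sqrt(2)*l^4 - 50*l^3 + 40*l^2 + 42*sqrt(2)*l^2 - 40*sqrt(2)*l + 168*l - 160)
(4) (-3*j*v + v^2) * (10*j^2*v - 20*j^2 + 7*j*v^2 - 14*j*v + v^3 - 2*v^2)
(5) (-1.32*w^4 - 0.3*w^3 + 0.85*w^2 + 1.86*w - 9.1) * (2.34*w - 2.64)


(1) = g^5 - 53*g^3 - 48*g^2 + 700*g + 1200
(2) = t^4 + 3*t^3 - 64*t^2 - 108*t + 1008
(3) = -2*l^5 + sqrt(2)*l^5 + sqrt(2)*l^4 + 11*l^4 - 29*sqrt(2)*l^3 + 39*l^3 - 158*l^2 - 13*sqrt(2)*l^2 - 50*l - 2*sqrt(2)*l + 42*sqrt(2) + 160
(4) = -30*j^3*v^2 + 60*j^3*v - 11*j^2*v^3 + 22*j^2*v^2 + 4*j*v^4 - 8*j*v^3 + v^5 - 2*v^4
(5) = -3.0888*w^5 + 2.7828*w^4 + 2.781*w^3 + 2.1084*w^2 - 26.2044*w + 24.024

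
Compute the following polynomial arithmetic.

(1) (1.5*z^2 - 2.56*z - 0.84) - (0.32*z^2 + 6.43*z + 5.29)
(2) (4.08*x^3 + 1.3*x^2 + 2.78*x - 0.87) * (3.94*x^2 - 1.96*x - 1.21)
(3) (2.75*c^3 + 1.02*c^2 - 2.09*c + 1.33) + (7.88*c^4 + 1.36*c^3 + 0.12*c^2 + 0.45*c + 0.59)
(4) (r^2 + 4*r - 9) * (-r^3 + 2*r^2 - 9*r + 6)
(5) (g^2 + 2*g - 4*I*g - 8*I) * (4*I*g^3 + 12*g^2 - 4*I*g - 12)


(1) = 1.18*z^2 - 8.99*z - 6.13
(2) = 16.0752*x^5 - 2.8748*x^4 + 3.4684*x^3 - 10.4496*x^2 - 1.6586*x + 1.0527
(3) = 7.88*c^4 + 4.11*c^3 + 1.14*c^2 - 1.64*c + 1.92
(4) = -r^5 - 2*r^4 + 8*r^3 - 48*r^2 + 105*r - 54
(5) = 4*I*g^5 + 28*g^4 + 8*I*g^4 + 56*g^3 - 52*I*g^3 - 28*g^2 - 104*I*g^2 - 56*g + 48*I*g + 96*I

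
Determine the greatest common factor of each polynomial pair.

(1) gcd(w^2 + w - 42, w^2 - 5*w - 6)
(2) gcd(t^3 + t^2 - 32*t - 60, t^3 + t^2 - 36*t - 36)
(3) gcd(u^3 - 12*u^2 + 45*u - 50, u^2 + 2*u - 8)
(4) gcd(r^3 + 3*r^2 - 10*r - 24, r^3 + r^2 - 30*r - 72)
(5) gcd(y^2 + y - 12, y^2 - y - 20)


(1) = gcd((w - 6)*(w + 7), (w - 6)*(w + 1)) = w - 6
(2) = gcd((t - 6)*(t + 2)*(t + 5), (t - 6)*(t + 1)*(t + 6)) = t - 6
(3) = u - 2
(4) = gcd((r - 3)*(r + 2)*(r + 4), (r - 6)*(r + 3)*(r + 4)) = r + 4
(5) = gcd((y - 3)*(y + 4), (y - 5)*(y + 4)) = y + 4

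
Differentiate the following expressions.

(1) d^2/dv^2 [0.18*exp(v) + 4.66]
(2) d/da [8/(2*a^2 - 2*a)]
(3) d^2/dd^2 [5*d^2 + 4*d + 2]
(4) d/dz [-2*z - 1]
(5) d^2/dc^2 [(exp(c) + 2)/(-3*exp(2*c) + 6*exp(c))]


(1) = 0.18*exp(v)
(2) = 4*(1 - 2*a)/(a^2*(a - 1)^2)
(3) = 10
(4) = -2
(5) = (-exp(3*c) - 10*exp(2*c) + 12*exp(c) - 8)*exp(-c)/(3*(exp(3*c) - 6*exp(2*c) + 12*exp(c) - 8))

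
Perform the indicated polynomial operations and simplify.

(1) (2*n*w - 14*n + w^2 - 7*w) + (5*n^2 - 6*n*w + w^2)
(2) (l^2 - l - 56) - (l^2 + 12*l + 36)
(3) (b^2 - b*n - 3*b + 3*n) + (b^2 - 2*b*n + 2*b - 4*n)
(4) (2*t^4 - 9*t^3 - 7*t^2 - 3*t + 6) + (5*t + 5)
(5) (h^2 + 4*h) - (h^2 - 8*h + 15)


(1) = 5*n^2 - 4*n*w - 14*n + 2*w^2 - 7*w
(2) = -13*l - 92
(3) = 2*b^2 - 3*b*n - b - n
(4) = 2*t^4 - 9*t^3 - 7*t^2 + 2*t + 11
(5) = 12*h - 15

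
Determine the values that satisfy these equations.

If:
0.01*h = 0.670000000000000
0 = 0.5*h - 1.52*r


Then:
h = 67.00
r = 22.04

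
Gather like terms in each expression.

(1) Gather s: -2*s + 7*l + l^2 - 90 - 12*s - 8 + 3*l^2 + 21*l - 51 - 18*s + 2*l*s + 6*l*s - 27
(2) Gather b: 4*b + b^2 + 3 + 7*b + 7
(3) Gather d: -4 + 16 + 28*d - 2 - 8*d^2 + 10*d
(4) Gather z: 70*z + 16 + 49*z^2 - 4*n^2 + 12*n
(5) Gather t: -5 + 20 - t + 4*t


(1) = 4*l^2 + 28*l + s*(8*l - 32) - 176
(2) = b^2 + 11*b + 10
(3) = -8*d^2 + 38*d + 10
(4) = -4*n^2 + 12*n + 49*z^2 + 70*z + 16
(5) = 3*t + 15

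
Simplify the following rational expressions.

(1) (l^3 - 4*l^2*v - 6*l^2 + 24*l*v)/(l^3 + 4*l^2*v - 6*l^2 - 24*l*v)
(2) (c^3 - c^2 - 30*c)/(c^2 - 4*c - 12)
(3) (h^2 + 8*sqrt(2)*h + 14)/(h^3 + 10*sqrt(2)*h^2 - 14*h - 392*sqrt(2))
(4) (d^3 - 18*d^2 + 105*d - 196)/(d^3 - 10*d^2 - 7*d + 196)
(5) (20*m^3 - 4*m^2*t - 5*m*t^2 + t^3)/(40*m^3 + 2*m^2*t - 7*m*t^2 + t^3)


(1) = (l - 4*v)/(l + 4*v)
(2) = (c^2 + 5*c)/(c + 2)
(3) = (h + sqrt(2))/(h^2 + 3*sqrt(2)*h - 56)
(4) = (d - 4)/(d + 4)
(5) = (-2*m + t)/(-4*m + t)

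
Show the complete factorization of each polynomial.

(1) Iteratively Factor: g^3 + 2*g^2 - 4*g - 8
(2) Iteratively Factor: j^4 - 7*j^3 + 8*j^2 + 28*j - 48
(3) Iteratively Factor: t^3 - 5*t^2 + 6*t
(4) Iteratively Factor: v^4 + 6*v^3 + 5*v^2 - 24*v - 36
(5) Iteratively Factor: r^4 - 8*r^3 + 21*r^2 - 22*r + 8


(1) = (g - 2)*(g^2 + 4*g + 4) = (g - 2)*(g + 2)*(g + 2)
(2) = (j - 2)*(j^3 - 5*j^2 - 2*j + 24) = (j - 3)*(j - 2)*(j^2 - 2*j - 8) = (j - 3)*(j - 2)*(j + 2)*(j - 4)
(3) = (t - 3)*(t^2 - 2*t) = t*(t - 3)*(t - 2)
(4) = (v + 2)*(v^3 + 4*v^2 - 3*v - 18) = (v - 2)*(v + 2)*(v^2 + 6*v + 9) = (v - 2)*(v + 2)*(v + 3)*(v + 3)
(5) = (r - 1)*(r^3 - 7*r^2 + 14*r - 8) = (r - 4)*(r - 1)*(r^2 - 3*r + 2) = (r - 4)*(r - 2)*(r - 1)*(r - 1)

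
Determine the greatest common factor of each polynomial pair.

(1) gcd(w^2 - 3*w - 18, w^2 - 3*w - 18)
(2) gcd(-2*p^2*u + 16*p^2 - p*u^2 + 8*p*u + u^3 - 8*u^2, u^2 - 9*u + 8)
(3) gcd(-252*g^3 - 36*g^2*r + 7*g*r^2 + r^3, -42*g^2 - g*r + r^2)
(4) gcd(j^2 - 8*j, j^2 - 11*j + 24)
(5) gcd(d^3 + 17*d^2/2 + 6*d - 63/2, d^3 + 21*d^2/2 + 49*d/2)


(1) = gcd((w - 6)*(w + 3), (w - 6)*(w + 3)) = w^2 - 3*w - 18
(2) = gcd((-2*p + u)*(p + u)*(u - 8), (u - 8)*(u - 1)) = u - 8
(3) = gcd((-6*g + r)*(6*g + r)*(7*g + r), (-7*g + r)*(6*g + r)) = 6*g + r
(4) = j - 8
(5) = d + 7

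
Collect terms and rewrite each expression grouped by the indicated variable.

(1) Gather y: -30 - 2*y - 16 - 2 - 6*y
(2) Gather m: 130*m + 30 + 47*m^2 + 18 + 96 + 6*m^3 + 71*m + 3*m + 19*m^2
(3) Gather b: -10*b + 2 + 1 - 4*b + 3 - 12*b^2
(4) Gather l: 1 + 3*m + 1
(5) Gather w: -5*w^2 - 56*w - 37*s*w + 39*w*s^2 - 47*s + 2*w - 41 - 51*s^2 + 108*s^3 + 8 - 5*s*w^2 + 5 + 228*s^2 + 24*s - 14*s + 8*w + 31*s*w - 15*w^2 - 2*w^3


(1) = -8*y - 48
(2) = 6*m^3 + 66*m^2 + 204*m + 144
(3) = -12*b^2 - 14*b + 6
(4) = 3*m + 2
(5) = 108*s^3 + 177*s^2 - 37*s - 2*w^3 + w^2*(-5*s - 20) + w*(39*s^2 - 6*s - 46) - 28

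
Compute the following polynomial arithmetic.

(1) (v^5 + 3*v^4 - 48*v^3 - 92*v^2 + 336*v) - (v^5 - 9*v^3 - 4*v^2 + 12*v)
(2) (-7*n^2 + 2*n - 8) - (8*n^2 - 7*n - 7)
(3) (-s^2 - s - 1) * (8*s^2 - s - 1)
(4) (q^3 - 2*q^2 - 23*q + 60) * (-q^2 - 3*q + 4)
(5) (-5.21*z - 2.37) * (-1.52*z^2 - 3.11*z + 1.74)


(1) = 3*v^4 - 39*v^3 - 88*v^2 + 324*v
(2) = -15*n^2 + 9*n - 1
(3) = -8*s^4 - 7*s^3 - 6*s^2 + 2*s + 1
(4) = -q^5 - q^4 + 33*q^3 + q^2 - 272*q + 240
(5) = 7.9192*z^3 + 19.8055*z^2 - 1.6947*z - 4.1238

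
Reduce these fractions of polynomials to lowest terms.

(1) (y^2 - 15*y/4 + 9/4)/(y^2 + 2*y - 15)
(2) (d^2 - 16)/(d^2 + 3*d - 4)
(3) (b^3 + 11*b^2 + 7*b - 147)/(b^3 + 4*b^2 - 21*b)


(1) = (4*y - 3)/(4*y + 20)
(2) = (d - 4)/(d - 1)
(3) = (b + 7)/b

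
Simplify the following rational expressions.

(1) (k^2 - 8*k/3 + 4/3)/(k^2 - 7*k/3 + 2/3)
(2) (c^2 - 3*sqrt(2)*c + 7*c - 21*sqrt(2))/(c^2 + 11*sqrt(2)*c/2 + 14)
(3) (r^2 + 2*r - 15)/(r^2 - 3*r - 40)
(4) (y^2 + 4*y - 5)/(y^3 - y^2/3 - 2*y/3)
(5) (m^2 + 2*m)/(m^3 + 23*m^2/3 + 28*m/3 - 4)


(1) = (3*k - 2)/(3*k - 1)
(2) = (2*c^2 + c*(14 - 6*sqrt(2)) - 42*sqrt(2))/(2*c^2 + 11*sqrt(2)*c + 28)
(3) = (r - 3)/(r - 8)
(4) = (3*y + 15)/(3*y^2 + 2*y)
(5) = 3*m/(3*m^2 + 17*m - 6)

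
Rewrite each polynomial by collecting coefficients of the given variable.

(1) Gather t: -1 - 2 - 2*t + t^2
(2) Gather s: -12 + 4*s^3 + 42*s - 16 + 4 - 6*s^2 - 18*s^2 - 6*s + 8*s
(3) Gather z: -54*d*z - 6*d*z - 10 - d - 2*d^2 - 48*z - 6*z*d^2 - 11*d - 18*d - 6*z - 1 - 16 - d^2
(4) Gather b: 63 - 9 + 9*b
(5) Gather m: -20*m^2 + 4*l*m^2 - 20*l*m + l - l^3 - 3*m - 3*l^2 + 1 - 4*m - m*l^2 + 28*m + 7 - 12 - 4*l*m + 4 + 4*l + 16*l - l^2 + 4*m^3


(1) = t^2 - 2*t - 3
(2) = 4*s^3 - 24*s^2 + 44*s - 24
(3) = -3*d^2 - 30*d + z*(-6*d^2 - 60*d - 54) - 27
(4) = 9*b + 54
(5) = -l^3 - 4*l^2 + 21*l + 4*m^3 + m^2*(4*l - 20) + m*(-l^2 - 24*l + 21)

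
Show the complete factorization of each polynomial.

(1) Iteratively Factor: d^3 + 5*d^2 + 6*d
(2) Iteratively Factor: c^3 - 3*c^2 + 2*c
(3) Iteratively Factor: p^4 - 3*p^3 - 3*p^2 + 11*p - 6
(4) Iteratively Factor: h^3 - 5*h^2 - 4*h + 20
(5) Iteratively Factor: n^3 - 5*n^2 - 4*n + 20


(1) = (d + 3)*(d^2 + 2*d) = d*(d + 3)*(d + 2)
(2) = (c - 1)*(c^2 - 2*c) = (c - 2)*(c - 1)*(c)
(3) = (p - 3)*(p^3 - 3*p + 2) = (p - 3)*(p - 1)*(p^2 + p - 2) = (p - 3)*(p - 1)*(p + 2)*(p - 1)
(4) = (h + 2)*(h^2 - 7*h + 10) = (h - 2)*(h + 2)*(h - 5)
(5) = (n + 2)*(n^2 - 7*n + 10) = (n - 5)*(n + 2)*(n - 2)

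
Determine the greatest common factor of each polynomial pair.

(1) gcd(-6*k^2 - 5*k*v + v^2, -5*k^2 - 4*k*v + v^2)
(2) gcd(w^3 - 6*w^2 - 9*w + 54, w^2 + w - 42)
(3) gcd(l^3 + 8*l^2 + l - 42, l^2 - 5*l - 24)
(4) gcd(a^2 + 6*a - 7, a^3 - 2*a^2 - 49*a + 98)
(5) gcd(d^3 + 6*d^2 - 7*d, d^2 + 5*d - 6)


(1) = gcd((-6*k + v)*(k + v), (-5*k + v)*(k + v)) = k + v
(2) = gcd((w - 6)*(w - 3)*(w + 3), (w - 6)*(w + 7)) = w - 6
(3) = l + 3
(4) = a + 7
(5) = gcd(d*(d - 1)*(d + 7), (d - 1)*(d + 6)) = d - 1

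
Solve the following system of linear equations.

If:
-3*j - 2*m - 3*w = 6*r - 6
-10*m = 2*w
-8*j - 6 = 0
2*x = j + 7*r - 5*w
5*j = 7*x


Then:
j = -3/4
m = -1671/6748
r = 2829/3374
w = 8355/6748
x = -15/28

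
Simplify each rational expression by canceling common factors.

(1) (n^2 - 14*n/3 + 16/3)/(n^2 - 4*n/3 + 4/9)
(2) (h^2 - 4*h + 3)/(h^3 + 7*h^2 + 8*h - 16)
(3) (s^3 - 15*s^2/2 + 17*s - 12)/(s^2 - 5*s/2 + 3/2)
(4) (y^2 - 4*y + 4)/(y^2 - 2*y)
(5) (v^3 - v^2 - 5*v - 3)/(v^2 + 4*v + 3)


(1) = (9*n^2 - 42*n + 48)/(9*n^2 - 12*n + 4)
(2) = (h - 3)/(h^2 + 8*h + 16)
(3) = (s^2 - 6*s + 8)/(s - 1)
(4) = (y - 2)/y
(5) = (v^2 - 2*v - 3)/(v + 3)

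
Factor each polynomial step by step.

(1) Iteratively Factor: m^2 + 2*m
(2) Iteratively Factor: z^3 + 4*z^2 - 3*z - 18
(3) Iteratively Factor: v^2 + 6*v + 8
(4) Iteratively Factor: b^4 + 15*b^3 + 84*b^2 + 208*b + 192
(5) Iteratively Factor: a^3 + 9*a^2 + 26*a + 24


(1) = (m + 2)*(m)
(2) = (z + 3)*(z^2 + z - 6) = (z - 2)*(z + 3)*(z + 3)
(3) = (v + 2)*(v + 4)
(4) = (b + 4)*(b^3 + 11*b^2 + 40*b + 48) = (b + 4)^2*(b^2 + 7*b + 12) = (b + 4)^3*(b + 3)
(5) = (a + 4)*(a^2 + 5*a + 6) = (a + 2)*(a + 4)*(a + 3)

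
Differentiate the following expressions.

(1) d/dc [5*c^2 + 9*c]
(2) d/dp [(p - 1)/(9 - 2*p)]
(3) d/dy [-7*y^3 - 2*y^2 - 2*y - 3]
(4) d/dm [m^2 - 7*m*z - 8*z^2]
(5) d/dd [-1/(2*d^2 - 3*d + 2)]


(1) = 10*c + 9
(2) = 7/(2*p - 9)^2
(3) = -21*y^2 - 4*y - 2
(4) = 2*m - 7*z
(5) = (4*d - 3)/(2*d^2 - 3*d + 2)^2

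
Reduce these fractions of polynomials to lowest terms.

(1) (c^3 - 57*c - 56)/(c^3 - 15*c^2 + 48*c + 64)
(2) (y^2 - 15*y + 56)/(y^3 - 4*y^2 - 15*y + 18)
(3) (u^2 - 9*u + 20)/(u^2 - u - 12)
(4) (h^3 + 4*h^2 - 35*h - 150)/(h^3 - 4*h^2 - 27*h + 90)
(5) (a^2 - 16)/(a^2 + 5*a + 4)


(1) = (c + 7)/(c - 8)
(2) = (y^2 - 15*y + 56)/(y^3 - 4*y^2 - 15*y + 18)
(3) = (u - 5)/(u + 3)
(4) = (h + 5)/(h - 3)
(5) = (a - 4)/(a + 1)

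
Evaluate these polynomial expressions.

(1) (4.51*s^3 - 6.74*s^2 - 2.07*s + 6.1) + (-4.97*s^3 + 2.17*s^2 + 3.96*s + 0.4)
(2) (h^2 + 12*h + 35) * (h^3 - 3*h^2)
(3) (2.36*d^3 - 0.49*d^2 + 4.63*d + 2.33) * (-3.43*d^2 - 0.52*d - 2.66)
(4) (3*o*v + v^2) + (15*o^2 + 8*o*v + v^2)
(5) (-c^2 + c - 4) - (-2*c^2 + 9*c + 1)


(1) = -0.46*s^3 - 4.57*s^2 + 1.89*s + 6.5
(2) = h^5 + 9*h^4 - h^3 - 105*h^2
(3) = -8.0948*d^5 + 0.4535*d^4 - 21.9037*d^3 - 9.0961*d^2 - 13.5274*d - 6.1978
(4) = 15*o^2 + 11*o*v + 2*v^2
(5) = c^2 - 8*c - 5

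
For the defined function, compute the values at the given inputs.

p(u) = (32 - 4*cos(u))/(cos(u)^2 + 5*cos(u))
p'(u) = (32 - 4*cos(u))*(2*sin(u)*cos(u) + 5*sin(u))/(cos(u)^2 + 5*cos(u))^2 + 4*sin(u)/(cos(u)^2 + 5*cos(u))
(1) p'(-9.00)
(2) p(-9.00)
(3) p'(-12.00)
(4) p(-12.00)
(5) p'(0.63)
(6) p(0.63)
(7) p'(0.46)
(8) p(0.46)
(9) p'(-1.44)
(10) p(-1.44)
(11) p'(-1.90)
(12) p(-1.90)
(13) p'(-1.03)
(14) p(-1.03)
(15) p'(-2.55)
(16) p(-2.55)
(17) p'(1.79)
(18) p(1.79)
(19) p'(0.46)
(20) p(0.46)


(1) = -2.92
(2) = -9.57
(3) = 4.66
(4) = 5.80
(5) = 5.59
(6) = 6.13
(7) = 3.41
(8) = 5.38
(9) = -372.64
(10) = 47.04
(11) = -57.50
(12) = -22.02
(13) = -20.41
(14) = 10.55
(15) = -4.85
(16) = -10.20
(17) = 131.67
(18) = -31.61
(19) = 3.41
(20) = 5.38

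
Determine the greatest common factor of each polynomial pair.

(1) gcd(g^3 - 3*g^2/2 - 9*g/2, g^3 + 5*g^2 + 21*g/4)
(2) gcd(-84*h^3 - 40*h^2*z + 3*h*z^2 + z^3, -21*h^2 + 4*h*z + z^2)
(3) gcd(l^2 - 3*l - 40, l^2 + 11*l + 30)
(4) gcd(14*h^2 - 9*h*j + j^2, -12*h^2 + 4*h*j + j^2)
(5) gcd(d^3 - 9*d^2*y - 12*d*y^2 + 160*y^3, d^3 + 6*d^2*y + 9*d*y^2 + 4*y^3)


(1) = g^2 + 3*g/2
(2) = 7*h + z
(3) = l + 5
(4) = 2*h - j
(5) = gcd((d - 8*y)*(d - 5*y)*(d + 4*y), (d + y)^2*(d + 4*y)) = d + 4*y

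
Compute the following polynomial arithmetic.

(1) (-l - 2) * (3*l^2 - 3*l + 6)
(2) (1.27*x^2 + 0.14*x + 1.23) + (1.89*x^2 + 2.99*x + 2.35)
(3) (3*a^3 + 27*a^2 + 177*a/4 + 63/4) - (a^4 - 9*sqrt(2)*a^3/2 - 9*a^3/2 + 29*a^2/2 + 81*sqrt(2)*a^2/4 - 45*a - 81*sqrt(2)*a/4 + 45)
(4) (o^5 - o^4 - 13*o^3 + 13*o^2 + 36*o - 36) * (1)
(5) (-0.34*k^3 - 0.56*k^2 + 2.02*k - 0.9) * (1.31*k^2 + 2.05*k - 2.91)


(1) = -3*l^3 - 3*l^2 - 12
(2) = 3.16*x^2 + 3.13*x + 3.58
(3) = -a^4 + 9*sqrt(2)*a^3/2 + 15*a^3/2 - 81*sqrt(2)*a^2/4 + 25*a^2/2 + 81*sqrt(2)*a/4 + 357*a/4 - 117/4
(4) = o^5 - o^4 - 13*o^3 + 13*o^2 + 36*o - 36
(5) = -0.4454*k^5 - 1.4306*k^4 + 2.4876*k^3 + 4.5916*k^2 - 7.7232*k + 2.619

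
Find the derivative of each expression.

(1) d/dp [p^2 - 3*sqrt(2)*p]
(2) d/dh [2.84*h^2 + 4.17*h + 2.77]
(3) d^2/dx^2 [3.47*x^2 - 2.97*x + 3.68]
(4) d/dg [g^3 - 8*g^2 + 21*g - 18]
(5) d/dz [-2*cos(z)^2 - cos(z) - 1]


(1) = 2*p - 3*sqrt(2)
(2) = 5.68*h + 4.17
(3) = 6.94000000000000
(4) = 3*g^2 - 16*g + 21
(5) = (4*cos(z) + 1)*sin(z)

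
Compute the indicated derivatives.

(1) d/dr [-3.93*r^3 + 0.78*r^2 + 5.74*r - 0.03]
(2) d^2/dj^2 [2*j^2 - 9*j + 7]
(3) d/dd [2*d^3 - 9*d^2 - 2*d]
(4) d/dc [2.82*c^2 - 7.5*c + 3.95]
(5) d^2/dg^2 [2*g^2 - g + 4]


(1) = -11.79*r^2 + 1.56*r + 5.74
(2) = 4
(3) = 6*d^2 - 18*d - 2
(4) = 5.64*c - 7.5
(5) = 4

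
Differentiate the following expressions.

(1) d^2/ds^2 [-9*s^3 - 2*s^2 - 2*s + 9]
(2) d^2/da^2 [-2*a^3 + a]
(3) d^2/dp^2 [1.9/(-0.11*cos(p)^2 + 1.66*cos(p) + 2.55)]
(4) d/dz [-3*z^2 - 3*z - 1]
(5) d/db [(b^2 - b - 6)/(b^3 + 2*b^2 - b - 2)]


(1) = -54*s - 4
(2) = -12*a
(3) = (-0.09196*(1 - cos(p)^2)^2 + 1.04082*cos(p)^3 - 7.41342*cos(p)^2 + 5.96106*cos(p) + 11.62914)/(-0.11*cos(p)^2 + 1.66*cos(p) + 2.55)^3
(4) = -6*z - 3
(5) = (-b^2 + 6*b - 1)/(b^4 - 2*b^2 + 1)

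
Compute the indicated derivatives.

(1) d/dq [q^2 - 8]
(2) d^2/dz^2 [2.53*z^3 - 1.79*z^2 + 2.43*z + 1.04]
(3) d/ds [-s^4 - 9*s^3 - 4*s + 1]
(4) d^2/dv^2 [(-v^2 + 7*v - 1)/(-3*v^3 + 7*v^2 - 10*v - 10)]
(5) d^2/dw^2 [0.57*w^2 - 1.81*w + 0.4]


(1) = 2*q
(2) = 15.18*z - 3.58
(3) = -4*s^3 - 27*s^2 - 4
(4) = 2*(9*v^6 - 189*v^5 + 405*v^4 - 441*v^3 + 1707*v^2 - 1770*v + 970)/(27*v^9 - 189*v^8 + 711*v^7 - 1333*v^6 + 1110*v^5 + 1170*v^4 - 2300*v^3 + 900*v^2 + 3000*v + 1000)
(5) = 1.14000000000000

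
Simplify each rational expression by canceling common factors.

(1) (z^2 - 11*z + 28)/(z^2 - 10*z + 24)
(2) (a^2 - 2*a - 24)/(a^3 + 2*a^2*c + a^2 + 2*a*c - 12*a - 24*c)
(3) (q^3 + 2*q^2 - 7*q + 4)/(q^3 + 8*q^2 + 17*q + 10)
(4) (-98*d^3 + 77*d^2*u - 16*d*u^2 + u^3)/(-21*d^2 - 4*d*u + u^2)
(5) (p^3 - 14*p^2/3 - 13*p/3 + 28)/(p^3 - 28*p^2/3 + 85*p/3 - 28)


(1) = (z - 7)/(z - 6)
(2) = (a - 6)/(a^2 + 2*a*c - 3*a - 6*c)
(3) = (q^3 + 2*q^2 - 7*q + 4)/(q^3 + 8*q^2 + 17*q + 10)
(4) = (14*d^2 - 9*d*u + u^2)/(3*d + u)
(5) = (3*p + 7)/(3*p - 7)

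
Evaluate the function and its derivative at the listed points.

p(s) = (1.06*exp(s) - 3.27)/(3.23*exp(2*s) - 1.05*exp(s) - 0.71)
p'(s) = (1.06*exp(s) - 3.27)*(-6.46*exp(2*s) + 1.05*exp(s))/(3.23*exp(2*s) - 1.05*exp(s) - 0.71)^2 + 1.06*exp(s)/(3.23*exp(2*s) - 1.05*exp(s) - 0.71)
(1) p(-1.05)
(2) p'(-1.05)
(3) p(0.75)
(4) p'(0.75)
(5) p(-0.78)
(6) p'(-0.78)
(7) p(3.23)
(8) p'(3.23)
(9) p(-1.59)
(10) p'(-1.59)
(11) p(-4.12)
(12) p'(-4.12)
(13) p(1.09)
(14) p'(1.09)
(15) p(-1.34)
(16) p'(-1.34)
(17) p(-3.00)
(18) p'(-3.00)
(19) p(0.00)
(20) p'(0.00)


(1) = 4.25
(2) = 2.10
(3) = -0.09
(4) = 0.40
(5) = 5.43
(6) = 8.34
(7) = 0.01
(8) = -0.01
(9) = 3.87
(10) = -0.01
(11) = 4.48
(12) = -0.12
(13) = -0.00
(14) = 0.14
(15) = 3.92
(16) = 0.50
(17) = 4.27
(18) = -0.28
(19) = -1.50
(20) = 6.25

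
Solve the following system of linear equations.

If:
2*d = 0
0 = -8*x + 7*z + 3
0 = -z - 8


Then:
d = 0
x = -53/8
z = -8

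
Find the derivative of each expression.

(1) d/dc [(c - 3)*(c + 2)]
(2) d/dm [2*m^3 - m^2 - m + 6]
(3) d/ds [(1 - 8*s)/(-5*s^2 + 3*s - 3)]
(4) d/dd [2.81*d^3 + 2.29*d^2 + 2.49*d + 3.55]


(1) = 2*c - 1
(2) = 6*m^2 - 2*m - 1
(3) = (-40*s^2 + 10*s + 21)/(25*s^4 - 30*s^3 + 39*s^2 - 18*s + 9)
(4) = 8.43*d^2 + 4.58*d + 2.49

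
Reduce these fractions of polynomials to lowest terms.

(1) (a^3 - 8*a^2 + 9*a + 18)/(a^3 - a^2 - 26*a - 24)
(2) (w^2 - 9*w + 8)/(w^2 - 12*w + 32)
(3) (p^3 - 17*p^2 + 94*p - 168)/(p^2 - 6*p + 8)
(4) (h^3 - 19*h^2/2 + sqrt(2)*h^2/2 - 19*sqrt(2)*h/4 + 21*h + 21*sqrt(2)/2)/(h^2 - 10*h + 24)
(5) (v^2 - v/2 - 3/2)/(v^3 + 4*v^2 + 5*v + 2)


(1) = (a - 3)/(a + 4)
(2) = (w - 1)/(w - 4)
(3) = (p^2 - 13*p + 42)/(p - 2)
(4) = (4*h^2 + h*(-14 + 2*sqrt(2)) - 7*sqrt(2))/(4*h - 16)
(5) = (2*v - 3)/(2*v^2 + 6*v + 4)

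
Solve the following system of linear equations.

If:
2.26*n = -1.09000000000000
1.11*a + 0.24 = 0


Then:
a = -0.22
n = -0.48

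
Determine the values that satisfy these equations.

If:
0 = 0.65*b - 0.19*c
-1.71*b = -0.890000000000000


Then:
b = 0.52
c = 1.78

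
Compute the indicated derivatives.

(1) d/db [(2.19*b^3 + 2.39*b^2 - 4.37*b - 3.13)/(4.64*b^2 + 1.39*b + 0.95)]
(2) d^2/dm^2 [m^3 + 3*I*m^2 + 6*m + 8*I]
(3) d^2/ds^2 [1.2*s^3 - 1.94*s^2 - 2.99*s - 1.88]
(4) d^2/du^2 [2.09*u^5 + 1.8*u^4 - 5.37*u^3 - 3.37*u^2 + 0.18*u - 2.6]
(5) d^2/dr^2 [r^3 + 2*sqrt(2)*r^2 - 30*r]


(1) = (10.1616*b^4 + 6.0882*b^3 + 29.8404*b^2 + 33.5874*b + 0.1992)/(21.5296*b^4 + 12.8992*b^3 + 10.7481*b^2 + 2.641*b + 0.9025)
(2) = 6*m + 6*I
(3) = 7.2*s - 3.88
(4) = 41.8*u^3 + 21.6*u^2 - 32.22*u - 6.74
(5) = 6*r + 4*sqrt(2)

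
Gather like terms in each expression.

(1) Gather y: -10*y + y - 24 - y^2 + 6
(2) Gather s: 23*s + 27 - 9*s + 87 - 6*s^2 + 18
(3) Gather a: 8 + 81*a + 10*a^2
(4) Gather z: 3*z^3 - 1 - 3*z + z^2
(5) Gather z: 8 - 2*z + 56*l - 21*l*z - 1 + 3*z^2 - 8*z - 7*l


(1) = -y^2 - 9*y - 18
(2) = -6*s^2 + 14*s + 132
(3) = 10*a^2 + 81*a + 8
(4) = 3*z^3 + z^2 - 3*z - 1
(5) = 49*l + 3*z^2 + z*(-21*l - 10) + 7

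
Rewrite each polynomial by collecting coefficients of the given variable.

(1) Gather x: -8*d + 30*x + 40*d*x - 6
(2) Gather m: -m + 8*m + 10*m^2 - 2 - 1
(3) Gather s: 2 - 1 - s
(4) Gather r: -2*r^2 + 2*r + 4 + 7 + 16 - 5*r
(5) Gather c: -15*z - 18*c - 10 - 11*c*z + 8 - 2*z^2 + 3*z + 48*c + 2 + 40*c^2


(1) = -8*d + x*(40*d + 30) - 6
(2) = 10*m^2 + 7*m - 3
(3) = 1 - s
(4) = -2*r^2 - 3*r + 27
(5) = 40*c^2 + c*(30 - 11*z) - 2*z^2 - 12*z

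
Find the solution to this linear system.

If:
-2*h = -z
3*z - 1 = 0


Then:
h = 1/6
z = 1/3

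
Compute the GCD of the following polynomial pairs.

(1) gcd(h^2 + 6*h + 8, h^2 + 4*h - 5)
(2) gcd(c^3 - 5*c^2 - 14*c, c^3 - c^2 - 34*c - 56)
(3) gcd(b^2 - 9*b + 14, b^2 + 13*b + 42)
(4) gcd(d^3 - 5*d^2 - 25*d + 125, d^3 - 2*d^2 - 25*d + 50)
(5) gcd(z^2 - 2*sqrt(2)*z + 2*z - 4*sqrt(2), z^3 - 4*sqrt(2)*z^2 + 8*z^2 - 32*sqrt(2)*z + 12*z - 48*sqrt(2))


(1) = gcd((h + 2)*(h + 4), (h - 1)*(h + 5)) = 1
(2) = gcd(c*(c - 7)*(c + 2), (c - 7)*(c + 2)*(c + 4)) = c^2 - 5*c - 14
(3) = gcd((b - 7)*(b - 2), (b + 6)*(b + 7)) = 1
(4) = gcd((d - 5)^2*(d + 5), (d - 5)*(d - 2)*(d + 5)) = d^2 - 25
(5) = gcd((z + 2)*(z - 2*sqrt(2)), (z + 2)*(z + 6)*(z - 4*sqrt(2))) = z + 2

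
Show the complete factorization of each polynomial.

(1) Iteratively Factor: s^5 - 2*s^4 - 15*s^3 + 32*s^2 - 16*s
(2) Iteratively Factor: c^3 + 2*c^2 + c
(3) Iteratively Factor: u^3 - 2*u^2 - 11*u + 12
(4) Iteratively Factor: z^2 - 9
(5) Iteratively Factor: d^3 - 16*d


(1) = (s + 4)*(s^4 - 6*s^3 + 9*s^2 - 4*s) = (s - 4)*(s + 4)*(s^3 - 2*s^2 + s) = (s - 4)*(s - 1)*(s + 4)*(s^2 - s) = (s - 4)*(s - 1)^2*(s + 4)*(s)
(2) = (c + 1)*(c^2 + c) = (c + 1)^2*(c)
(3) = (u - 1)*(u^2 - u - 12) = (u - 1)*(u + 3)*(u - 4)
(4) = (z + 3)*(z - 3)
(5) = (d - 4)*(d^2 + 4*d) = (d - 4)*(d + 4)*(d)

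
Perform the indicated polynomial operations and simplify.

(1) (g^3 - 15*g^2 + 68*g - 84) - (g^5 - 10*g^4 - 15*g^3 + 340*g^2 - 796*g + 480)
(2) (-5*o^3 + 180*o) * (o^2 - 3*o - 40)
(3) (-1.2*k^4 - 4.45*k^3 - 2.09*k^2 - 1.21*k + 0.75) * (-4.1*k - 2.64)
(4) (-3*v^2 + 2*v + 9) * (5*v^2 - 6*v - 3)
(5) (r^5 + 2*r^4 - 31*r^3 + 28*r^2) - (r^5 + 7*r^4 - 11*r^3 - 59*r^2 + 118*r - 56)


(1) = -g^5 + 10*g^4 + 16*g^3 - 355*g^2 + 864*g - 564
(2) = -5*o^5 + 15*o^4 + 380*o^3 - 540*o^2 - 7200*o
(3) = 4.92*k^5 + 21.413*k^4 + 20.317*k^3 + 10.4786*k^2 + 0.1194*k - 1.98
(4) = -15*v^4 + 28*v^3 + 42*v^2 - 60*v - 27
(5) = -5*r^4 - 20*r^3 + 87*r^2 - 118*r + 56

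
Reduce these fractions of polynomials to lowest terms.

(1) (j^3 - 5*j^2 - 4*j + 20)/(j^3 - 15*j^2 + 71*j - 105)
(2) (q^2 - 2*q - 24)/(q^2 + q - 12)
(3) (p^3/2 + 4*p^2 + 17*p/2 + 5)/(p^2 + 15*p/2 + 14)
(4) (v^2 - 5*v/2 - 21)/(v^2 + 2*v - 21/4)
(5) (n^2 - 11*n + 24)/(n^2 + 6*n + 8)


(1) = (j^2 - 4)/(j^2 - 10*j + 21)
(2) = (q - 6)/(q - 3)
(3) = (p^3 + 8*p^2 + 17*p + 10)/(2*p^2 + 15*p + 28)
(4) = (2*v - 12)/(2*v - 3)
(5) = (n^2 - 11*n + 24)/(n^2 + 6*n + 8)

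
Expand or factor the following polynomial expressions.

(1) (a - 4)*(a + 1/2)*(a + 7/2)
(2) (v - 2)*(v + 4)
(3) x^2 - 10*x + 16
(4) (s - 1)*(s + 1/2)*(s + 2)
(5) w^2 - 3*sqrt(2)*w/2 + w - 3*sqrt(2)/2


(1) = a^3 - 57*a/4 - 7
(2) = v^2 + 2*v - 8
(3) = (x - 8)*(x - 2)
(4) = s^3 + 3*s^2/2 - 3*s/2 - 1
(5) = (w + 1)*(w - 3*sqrt(2)/2)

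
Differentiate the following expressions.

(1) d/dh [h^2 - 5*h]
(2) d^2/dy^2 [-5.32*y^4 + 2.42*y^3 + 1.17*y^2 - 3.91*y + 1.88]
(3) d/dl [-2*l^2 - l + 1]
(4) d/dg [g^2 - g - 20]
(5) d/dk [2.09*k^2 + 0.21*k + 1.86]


(1) = 2*h - 5
(2) = -63.84*y^2 + 14.52*y + 2.34
(3) = -4*l - 1
(4) = 2*g - 1
(5) = 4.18*k + 0.21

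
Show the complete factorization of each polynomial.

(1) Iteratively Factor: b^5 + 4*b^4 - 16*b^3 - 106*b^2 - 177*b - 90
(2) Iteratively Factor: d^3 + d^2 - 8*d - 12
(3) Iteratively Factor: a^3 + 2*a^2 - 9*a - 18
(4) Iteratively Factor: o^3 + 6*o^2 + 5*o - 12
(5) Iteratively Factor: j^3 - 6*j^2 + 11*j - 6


(1) = (b + 2)*(b^4 + 2*b^3 - 20*b^2 - 66*b - 45) = (b - 5)*(b + 2)*(b^3 + 7*b^2 + 15*b + 9) = (b - 5)*(b + 2)*(b + 3)*(b^2 + 4*b + 3) = (b - 5)*(b + 1)*(b + 2)*(b + 3)*(b + 3)
(2) = (d + 2)*(d^2 - d - 6) = (d - 3)*(d + 2)*(d + 2)
(3) = (a + 2)*(a^2 - 9) = (a + 2)*(a + 3)*(a - 3)
(4) = (o + 4)*(o^2 + 2*o - 3) = (o - 1)*(o + 4)*(o + 3)
(5) = (j - 1)*(j^2 - 5*j + 6) = (j - 3)*(j - 1)*(j - 2)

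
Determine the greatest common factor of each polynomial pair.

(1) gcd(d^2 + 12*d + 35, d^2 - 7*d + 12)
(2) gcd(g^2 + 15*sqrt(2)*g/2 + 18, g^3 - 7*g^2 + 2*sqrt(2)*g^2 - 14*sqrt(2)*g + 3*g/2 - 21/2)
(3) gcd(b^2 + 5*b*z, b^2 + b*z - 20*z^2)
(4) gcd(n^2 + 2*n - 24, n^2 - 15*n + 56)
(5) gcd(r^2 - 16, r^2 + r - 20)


(1) = 1
(2) = g + 3*sqrt(2)/2
(3) = gcd(b*(b + 5*z), (b - 4*z)*(b + 5*z)) = b + 5*z
(4) = 1
(5) = gcd((r - 4)*(r + 4), (r - 4)*(r + 5)) = r - 4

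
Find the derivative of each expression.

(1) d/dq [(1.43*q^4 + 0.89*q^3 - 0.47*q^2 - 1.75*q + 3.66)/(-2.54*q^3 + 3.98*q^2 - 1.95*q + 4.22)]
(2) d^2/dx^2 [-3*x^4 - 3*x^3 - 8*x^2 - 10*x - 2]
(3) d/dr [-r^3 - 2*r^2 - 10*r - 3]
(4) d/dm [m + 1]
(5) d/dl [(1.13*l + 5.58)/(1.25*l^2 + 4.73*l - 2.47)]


(1) = (-3.6322*q^6 + 11.3828*q^5 - 6.0171*q^4 + 11.7774*q^3 + 47.0381*q^2 - 33.1004*q - 0.248)/(6.4516*q^6 - 20.2184*q^5 + 25.7464*q^4 - 36.9596*q^3 + 37.3937*q^2 - 16.458*q + 17.8084)
(2) = -36*x^2 - 18*x - 16
(3) = -3*r^2 - 4*r - 10
(4) = 1
(5) = (1.4125*l^2 + 5.3449*l - (1.13*l + 5.58)*(2.5*l + 4.73) - 2.7911)/(1.25*l^2 + 4.73*l - 2.47)^2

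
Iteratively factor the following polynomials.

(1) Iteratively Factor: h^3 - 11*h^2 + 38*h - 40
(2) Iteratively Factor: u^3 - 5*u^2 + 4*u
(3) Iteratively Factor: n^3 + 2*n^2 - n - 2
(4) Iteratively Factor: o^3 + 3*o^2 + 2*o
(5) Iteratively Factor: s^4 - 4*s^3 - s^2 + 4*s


(1) = (h - 5)*(h^2 - 6*h + 8) = (h - 5)*(h - 2)*(h - 4)
(2) = (u - 4)*(u^2 - u) = (u - 4)*(u - 1)*(u)
(3) = (n + 2)*(n^2 - 1) = (n - 1)*(n + 2)*(n + 1)
(4) = (o + 2)*(o^2 + o) = o*(o + 2)*(o + 1)
(5) = (s + 1)*(s^3 - 5*s^2 + 4*s) = (s - 4)*(s + 1)*(s^2 - s) = s*(s - 4)*(s + 1)*(s - 1)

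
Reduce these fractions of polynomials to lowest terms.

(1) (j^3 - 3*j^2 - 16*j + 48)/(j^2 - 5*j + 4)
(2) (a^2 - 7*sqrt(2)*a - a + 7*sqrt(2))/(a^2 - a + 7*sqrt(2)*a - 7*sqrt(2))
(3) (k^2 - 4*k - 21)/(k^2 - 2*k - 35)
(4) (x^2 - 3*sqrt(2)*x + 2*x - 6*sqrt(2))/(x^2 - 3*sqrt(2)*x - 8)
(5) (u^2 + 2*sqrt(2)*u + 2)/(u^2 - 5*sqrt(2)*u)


(1) = (j^2 + j - 12)/(j - 1)
(2) = (a - 7*sqrt(2))/(a + 7*sqrt(2))
(3) = (k + 3)/(k + 5)
(4) = (x^2 + x*(2 - 3*sqrt(2)) - 6*sqrt(2))/(x^2 - 3*sqrt(2)*x - 8)
(5) = (u^2 + 2*sqrt(2)*u + 2)/(u^2 - 5*sqrt(2)*u)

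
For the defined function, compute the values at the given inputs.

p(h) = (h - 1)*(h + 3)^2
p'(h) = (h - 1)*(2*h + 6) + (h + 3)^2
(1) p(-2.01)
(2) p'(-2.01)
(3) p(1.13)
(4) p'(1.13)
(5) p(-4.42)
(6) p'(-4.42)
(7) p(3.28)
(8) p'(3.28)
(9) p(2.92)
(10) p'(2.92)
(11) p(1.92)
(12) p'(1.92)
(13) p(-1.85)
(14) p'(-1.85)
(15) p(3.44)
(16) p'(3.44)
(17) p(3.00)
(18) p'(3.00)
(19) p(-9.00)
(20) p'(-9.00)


(1) = -2.95
(2) = -4.98
(3) = 2.22
(4) = 18.13
(5) = -10.93
(6) = 17.41
(7) = 89.92
(8) = 68.08
(9) = 67.29
(10) = 57.78
(11) = 22.27
(12) = 33.26
(13) = -3.77
(14) = -5.23
(15) = 101.20
(16) = 72.90
(17) = 72.00
(18) = 60.00
(19) = -360.00
(20) = 156.00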